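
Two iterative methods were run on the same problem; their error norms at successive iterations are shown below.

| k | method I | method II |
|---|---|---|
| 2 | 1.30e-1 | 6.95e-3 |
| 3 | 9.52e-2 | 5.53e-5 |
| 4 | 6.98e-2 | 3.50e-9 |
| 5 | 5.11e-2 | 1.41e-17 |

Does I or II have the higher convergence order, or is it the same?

II

Method I: p ≈ ln(5.11e-2/6.98e-2)/ln(6.98e-2/9.52e-2) ≈ 1.00.
Method II: p ≈ ln(1.41e-17/3.50e-9)/ln(3.50e-9/5.53e-5) ≈ 2.00.
Method II has the higher order (≈2.0 vs ≈1.0).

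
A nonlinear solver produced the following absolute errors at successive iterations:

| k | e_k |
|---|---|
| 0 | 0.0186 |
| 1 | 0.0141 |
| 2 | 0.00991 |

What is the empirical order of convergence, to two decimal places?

1.27

p ≈ ln(e_2/e_1) / ln(e_1/e_0)
  = ln(0.00991/0.0141) / ln(0.0141/0.0186)
  = ln(0.702837) / ln(0.758065)
  = -0.35263 / -0.27699 ≈ 1.27308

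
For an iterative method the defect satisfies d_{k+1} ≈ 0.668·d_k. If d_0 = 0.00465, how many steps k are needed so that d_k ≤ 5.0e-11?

After k steps, d_k ≈ 0.00465·0.668^k.
Need 0.668^k ≤ 5.0e-11/0.00465 = 1.07527e-08.
k ≥ ln(1.07527e-08)/ln(0.668) = -18.3481/-0.40347 = 45.476.
Smallest integer k = 46.

46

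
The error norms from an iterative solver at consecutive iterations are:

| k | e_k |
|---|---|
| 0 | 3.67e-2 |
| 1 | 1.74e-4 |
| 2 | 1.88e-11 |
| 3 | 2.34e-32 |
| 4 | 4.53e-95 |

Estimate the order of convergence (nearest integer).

Consecutive ratios: e_4/e_3 = 4.53e-95/2.34e-32 = 1.9359e-63, e_3/e_2 = 2.34e-32/1.88e-11 = 1.24468e-21.
p ≈ ln(1.9359e-63)/ln(1.24468e-21) = -144.4023/-48.1354 ≈ 3.00.
So the convergence is cubic (order 3).

3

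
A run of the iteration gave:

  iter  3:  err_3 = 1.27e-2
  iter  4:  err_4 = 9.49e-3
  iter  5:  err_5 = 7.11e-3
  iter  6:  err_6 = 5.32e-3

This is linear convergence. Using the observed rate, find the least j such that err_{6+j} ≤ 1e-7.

38

Rate ρ ≈ err_6/err_5 = 5.32e-3/7.11e-3 = 0.7482.
After j more steps, err_{6+j} ≈ 5.32e-3·ρ^j; need ρ^j ≤ 1e-7/5.32e-3 = 1.8797e-05.
j ≥ ln(1.8797e-05)/ln(0.7482) = -10.8818/-0.29008 = 37.513.
So 38 more iterations are needed.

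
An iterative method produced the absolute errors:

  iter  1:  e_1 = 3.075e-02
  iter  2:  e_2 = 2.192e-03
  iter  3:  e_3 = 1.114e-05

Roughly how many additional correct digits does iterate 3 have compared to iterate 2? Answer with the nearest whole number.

Digits gained ≈ log₁₀(e_2/e_3) = log₁₀(2.192e-03/1.114e-05) = log₁₀(196.768) ≈ 2.294.

2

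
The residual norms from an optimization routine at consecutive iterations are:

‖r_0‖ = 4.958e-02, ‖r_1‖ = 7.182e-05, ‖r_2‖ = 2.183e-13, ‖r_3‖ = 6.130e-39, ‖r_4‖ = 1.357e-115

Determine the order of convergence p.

Consecutive ratios: ‖r_4‖/‖r_3‖ = 1.357e-115/6.130e-39 = 2.2137e-77, ‖r_3‖/‖r_2‖ = 6.130e-39/2.183e-13 = 2.80806e-26.
p ≈ ln(2.2137e-77)/ln(2.80806e-26) = -176.5044/-58.8347 ≈ 3.00.
So the convergence is cubic (order 3).

3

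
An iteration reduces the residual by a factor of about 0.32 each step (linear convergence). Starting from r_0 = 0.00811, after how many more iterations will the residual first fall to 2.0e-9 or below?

After k steps, r_k ≈ 0.00811·0.32^k.
Need 0.32^k ≤ 2.0e-9/0.00811 = 2.46609e-07.
k ≥ ln(2.46609e-07)/ln(0.32) = -15.2155/-1.13943 = 13.354.
Smallest integer k = 14.

14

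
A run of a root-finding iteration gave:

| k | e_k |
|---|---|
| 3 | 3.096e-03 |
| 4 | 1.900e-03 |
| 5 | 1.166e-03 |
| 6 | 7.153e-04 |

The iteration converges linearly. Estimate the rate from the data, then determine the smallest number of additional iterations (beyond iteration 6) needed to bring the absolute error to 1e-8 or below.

23

Rate ρ ≈ e_6/e_5 = 7.153e-04/1.166e-03 = 0.6135.
After j more steps, e_{6+j} ≈ 7.153e-04·ρ^j; need ρ^j ≤ 1e-8/7.153e-04 = 1.39801e-05.
j ≥ ln(1.39801e-05)/ln(0.6135) = -11.1779/-0.48858 = 22.878.
So 23 more iterations are needed.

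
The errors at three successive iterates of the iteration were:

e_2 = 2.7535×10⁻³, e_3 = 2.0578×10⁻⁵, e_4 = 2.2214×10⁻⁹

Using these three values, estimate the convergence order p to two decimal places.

1.87

p ≈ ln(e_4/e_3) / ln(e_3/e_2)
  = ln(2.2214×10⁻⁹/2.0578×10⁻⁵) / ln(2.0578×10⁻⁵/2.7535×10⁻³)
  = ln(0.00010795) / ln(0.0074734)
  = -9.13384 / -4.89641 ≈ 1.86542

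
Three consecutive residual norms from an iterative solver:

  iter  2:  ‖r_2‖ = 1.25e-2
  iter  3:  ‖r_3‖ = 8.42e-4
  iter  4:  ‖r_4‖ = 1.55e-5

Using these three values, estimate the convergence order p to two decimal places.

p ≈ ln(‖r_4‖/‖r_3‖) / ln(‖r_3‖/‖r_2‖)
  = ln(1.55e-5/8.42e-4) / ln(8.42e-4/1.25e-2)
  = ln(0.0184086) / ln(0.06736)
  = -3.99494 / -2.69770 ≈ 1.48087

1.48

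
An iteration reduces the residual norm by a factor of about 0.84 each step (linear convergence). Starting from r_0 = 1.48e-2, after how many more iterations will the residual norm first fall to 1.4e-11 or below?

120

After k steps, r_k ≈ 1.48e-2·0.84^k.
Need 0.84^k ≤ 1.4e-11/1.48e-2 = 9.45946e-10.
k ≥ ln(9.45946e-10)/ln(0.84) = -20.7788/-0.17435 = 119.179.
Smallest integer k = 120.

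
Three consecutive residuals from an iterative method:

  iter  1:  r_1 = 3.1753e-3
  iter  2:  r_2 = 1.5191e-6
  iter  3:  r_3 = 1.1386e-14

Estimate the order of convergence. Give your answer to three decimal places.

p ≈ ln(r_3/r_2) / ln(r_2/r_1)
  = ln(1.1386e-14/1.5191e-6) / ln(1.5191e-6/3.1753e-3)
  = ln(7.49523e-09) / ln(0.000478411)
  = -18.708999 / -7.645040 ≈ 2.447207

2.447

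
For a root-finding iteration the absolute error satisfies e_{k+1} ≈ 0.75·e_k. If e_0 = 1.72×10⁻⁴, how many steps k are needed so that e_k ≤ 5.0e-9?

37

After k steps, e_k ≈ 1.72×10⁻⁴·0.75^k.
Need 0.75^k ≤ 5.0e-9/1.72×10⁻⁴ = 2.90698e-05.
k ≥ ln(2.90698e-05)/ln(0.75) = -10.4458/-0.28768 = 36.310.
Smallest integer k = 37.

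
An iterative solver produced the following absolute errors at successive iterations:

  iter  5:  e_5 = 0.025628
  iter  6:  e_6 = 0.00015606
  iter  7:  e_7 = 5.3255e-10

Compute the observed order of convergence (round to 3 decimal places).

2.468

p ≈ ln(e_7/e_6) / ln(e_6/e_5)
  = ln(5.3255e-10/0.00015606) / ln(0.00015606/0.025628)
  = ln(3.41247e-06) / ln(0.00608943)
  = -12.588074 / -5.101201 ≈ 2.467669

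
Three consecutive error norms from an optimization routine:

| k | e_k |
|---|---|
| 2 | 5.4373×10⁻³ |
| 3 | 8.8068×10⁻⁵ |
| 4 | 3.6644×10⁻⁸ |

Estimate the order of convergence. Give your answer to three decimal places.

p ≈ ln(e_4/e_3) / ln(e_3/e_2)
  = ln(3.6644×10⁻⁸/8.8068×10⁻⁵) / ln(8.8068×10⁻⁵/5.4373×10⁻³)
  = ln(0.000416088) / ln(0.016197)
  = -7.784614 / -4.122929 ≈ 1.888127

1.888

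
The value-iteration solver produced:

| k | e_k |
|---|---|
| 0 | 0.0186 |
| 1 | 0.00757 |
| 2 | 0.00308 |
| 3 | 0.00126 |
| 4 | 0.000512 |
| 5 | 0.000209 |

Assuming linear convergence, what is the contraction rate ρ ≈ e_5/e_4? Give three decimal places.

0.408

ρ ≈ e_5/e_4 = 0.000209/0.000512 = 0.40820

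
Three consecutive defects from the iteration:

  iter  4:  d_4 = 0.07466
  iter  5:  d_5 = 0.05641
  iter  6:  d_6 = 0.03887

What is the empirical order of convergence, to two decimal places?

p ≈ ln(d_6/d_5) / ln(d_5/d_4)
  = ln(0.03887/0.05641) / ln(0.05641/0.07466)
  = ln(0.689062) / ln(0.755559)
  = -0.37242 / -0.28030 ≈ 1.32865

1.33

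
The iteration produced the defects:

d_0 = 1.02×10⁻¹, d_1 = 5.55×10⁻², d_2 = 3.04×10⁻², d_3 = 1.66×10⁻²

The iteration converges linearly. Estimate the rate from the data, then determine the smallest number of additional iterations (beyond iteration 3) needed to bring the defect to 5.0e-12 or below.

Rate ρ ≈ d_3/d_2 = 1.66×10⁻²/3.04×10⁻² = 0.5461.
After j more steps, d_{3+j} ≈ 1.66×10⁻²·ρ^j; need ρ^j ≤ 5.0e-12/1.66×10⁻² = 3.01205e-10.
j ≥ ln(3.01205e-10)/ln(0.5461) = -21.9232/-0.60495 = 36.240.
So 37 more iterations are needed.

37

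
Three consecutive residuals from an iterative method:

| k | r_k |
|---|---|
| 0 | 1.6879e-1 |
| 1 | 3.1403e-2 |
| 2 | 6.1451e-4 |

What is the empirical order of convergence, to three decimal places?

p ≈ ln(r_2/r_1) / ln(r_1/r_0)
  = ln(6.1451e-4/3.1403e-2) / ln(3.1403e-2/1.6879e-1)
  = ln(0.0195685) / ln(0.186048)
  = -3.933834 / -1.681751 ≈ 2.339130

2.339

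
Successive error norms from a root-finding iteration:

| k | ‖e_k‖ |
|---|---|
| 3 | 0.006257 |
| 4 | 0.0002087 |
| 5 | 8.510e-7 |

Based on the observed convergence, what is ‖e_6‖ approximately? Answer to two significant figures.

First estimate the order: p ≈ ln(‖e_5‖/‖e_4‖) / ln(‖e_4‖/‖e_3‖) = ln(8.510e-7/0.0002087)/ln(0.0002087/0.006257) = ln(0.00407762)/ln(0.0333546) ≈ 1.6180.
Then ‖e_6‖ ≈ ‖e_5‖·(‖e_5‖/‖e_4‖)^p = 8.510e-7·(0.00407762)^1.6180 = 8.510e-7·0.000136031 ≈ 1.158e-10.

1.2e-10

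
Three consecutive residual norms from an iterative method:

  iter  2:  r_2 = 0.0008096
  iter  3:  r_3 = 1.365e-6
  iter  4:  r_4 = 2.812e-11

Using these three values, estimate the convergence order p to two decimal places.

1.69

p ≈ ln(r_4/r_3) / ln(r_3/r_2)
  = ln(2.812e-11/1.365e-6) / ln(1.365e-6/0.0008096)
  = ln(2.06007e-05) / ln(0.00168602)
  = -10.79019 / -6.38538 ≈ 1.68983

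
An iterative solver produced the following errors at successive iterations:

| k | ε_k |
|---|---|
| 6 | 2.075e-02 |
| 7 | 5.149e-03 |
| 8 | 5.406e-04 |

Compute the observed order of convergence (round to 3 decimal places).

1.617

p ≈ ln(ε_8/ε_7) / ln(ε_7/ε_6)
  = ln(5.406e-04/5.149e-03) / ln(5.149e-03/2.075e-02)
  = ln(0.104991) / ln(0.248145)
  = -2.253881 / -1.393742 ≈ 1.617144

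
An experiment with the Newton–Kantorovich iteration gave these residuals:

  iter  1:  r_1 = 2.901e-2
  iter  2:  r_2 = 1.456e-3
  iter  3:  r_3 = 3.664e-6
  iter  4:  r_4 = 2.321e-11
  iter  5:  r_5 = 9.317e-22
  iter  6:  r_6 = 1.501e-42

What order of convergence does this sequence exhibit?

2

Consecutive ratios: r_6/r_5 = 1.501e-42/9.317e-22 = 1.61103e-21, r_5/r_4 = 9.317e-22/2.321e-11 = 4.01422e-11.
p ≈ ln(1.61103e-21)/ln(4.01422e-11) = -47.8774/-23.9386 ≈ 2.00.
So the convergence is quadratic (order 2).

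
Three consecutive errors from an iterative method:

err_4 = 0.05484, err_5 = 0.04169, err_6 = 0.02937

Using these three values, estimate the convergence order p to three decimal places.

1.278

p ≈ ln(err_6/err_5) / ln(err_5/err_4)
  = ln(0.02937/0.04169) / ln(0.04169/0.05484)
  = ln(0.704485) / ln(0.760212)
  = -0.350288 / -0.274158 ≈ 1.277687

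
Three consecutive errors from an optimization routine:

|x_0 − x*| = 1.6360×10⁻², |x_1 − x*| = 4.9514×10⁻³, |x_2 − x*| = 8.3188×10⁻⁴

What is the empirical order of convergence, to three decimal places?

1.492

p ≈ ln(|x_2 − x*|/|x_1 − x*|) / ln(|x_1 − x*|/|x_0 − x*|)
  = ln(8.3188×10⁻⁴/4.9514×10⁻³) / ln(4.9514×10⁻³/1.6360×10⁻²)
  = ln(0.168009) / ln(0.302653)
  = -1.783738 / -1.195168 ≈ 1.492458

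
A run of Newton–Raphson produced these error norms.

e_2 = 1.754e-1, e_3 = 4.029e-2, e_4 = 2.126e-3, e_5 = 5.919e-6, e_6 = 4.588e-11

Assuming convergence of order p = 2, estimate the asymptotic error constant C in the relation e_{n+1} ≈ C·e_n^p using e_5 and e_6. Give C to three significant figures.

1.31

C ≈ e_6 / e_5^2
  = 4.588e-11 / (5.919e-6)^2
  = 4.588e-11 / 3.50346e-11 ≈ 1.3096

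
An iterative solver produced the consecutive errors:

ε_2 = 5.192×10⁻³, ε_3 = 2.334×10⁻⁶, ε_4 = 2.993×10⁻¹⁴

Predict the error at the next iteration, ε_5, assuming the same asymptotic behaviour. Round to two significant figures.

First estimate the order: p ≈ ln(ε_4/ε_3) / ln(ε_3/ε_2) = ln(2.993×10⁻¹⁴/2.334×10⁻⁶)/ln(2.334×10⁻⁶/5.192×10⁻³) = ln(1.28235e-08)/ln(0.000449538) ≈ 2.3578.
Then ε_5 ≈ ε_4·(ε_4/ε_3)^p = 2.993×10⁻¹⁴·(1.28235e-08)^2.3578 = 2.993×10⁻¹⁴·2.4675e-19 ≈ 7.385e-33.

7.4e-33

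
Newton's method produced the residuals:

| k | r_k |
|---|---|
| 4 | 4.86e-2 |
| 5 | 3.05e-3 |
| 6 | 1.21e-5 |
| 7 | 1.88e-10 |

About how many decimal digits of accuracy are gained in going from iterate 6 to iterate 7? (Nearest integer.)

5

Digits gained ≈ log₁₀(r_6/r_7) = log₁₀(1.21e-5/1.88e-10) = log₁₀(64361.7) ≈ 4.809.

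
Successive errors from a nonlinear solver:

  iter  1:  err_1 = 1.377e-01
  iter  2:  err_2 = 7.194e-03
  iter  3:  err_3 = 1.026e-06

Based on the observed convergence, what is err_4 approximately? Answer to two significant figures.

3.0e-18

First estimate the order: p ≈ ln(err_3/err_2) / ln(err_2/err_1) = ln(1.026e-06/7.194e-03)/ln(7.194e-03/1.377e-01) = ln(0.000142619)/ln(0.052244) ≈ 2.9999.
Then err_4 ≈ err_3·(err_3/err_2)^p = 1.026e-06·(0.000142619)^2.9999 = 1.026e-06·2.90347e-12 ≈ 2.979e-18.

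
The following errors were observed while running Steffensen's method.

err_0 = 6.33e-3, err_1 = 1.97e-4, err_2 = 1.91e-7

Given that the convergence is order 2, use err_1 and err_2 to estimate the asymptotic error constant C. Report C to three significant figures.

C ≈ err_2 / err_1^2
  = 1.91e-7 / (1.97e-4)^2
  = 1.91e-7 / 3.8809e-08 ≈ 4.9215

4.92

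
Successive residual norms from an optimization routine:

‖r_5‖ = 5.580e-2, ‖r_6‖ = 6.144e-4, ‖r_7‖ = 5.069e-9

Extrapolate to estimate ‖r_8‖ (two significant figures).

First estimate the order: p ≈ ln(‖r_7‖/‖r_6‖) / ln(‖r_6‖/‖r_5‖) = ln(5.069e-9/6.144e-4)/ln(6.144e-4/5.580e-2) = ln(8.25033e-06)/ln(0.0110108) ≈ 2.5960.
Then ‖r_8‖ ≈ ‖r_7‖·(‖r_7‖/‖r_6‖)^p = 5.069e-9·(8.25033e-06)^2.5960 = 5.069e-9·6.35564e-14 ≈ 3.222e-22.

3.2e-22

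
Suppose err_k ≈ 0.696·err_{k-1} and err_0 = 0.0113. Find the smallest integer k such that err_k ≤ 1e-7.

33

After k steps, err_k ≈ 0.0113·0.696^k.
Need 0.696^k ≤ 1e-7/0.0113 = 8.84956e-06.
k ≥ ln(8.84956e-06)/ln(0.696) = -11.6351/-0.36241 = 32.105.
Smallest integer k = 33.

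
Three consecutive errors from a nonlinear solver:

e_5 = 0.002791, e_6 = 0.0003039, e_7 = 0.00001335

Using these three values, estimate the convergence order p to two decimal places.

p ≈ ln(e_7/e_6) / ln(e_6/e_5)
  = ln(0.00001335/0.0003039) / ln(0.0003039/0.002791)
  = ln(0.0439289) / ln(0.108886)
  = -3.12518 / -2.21745 ≈ 1.40936

1.41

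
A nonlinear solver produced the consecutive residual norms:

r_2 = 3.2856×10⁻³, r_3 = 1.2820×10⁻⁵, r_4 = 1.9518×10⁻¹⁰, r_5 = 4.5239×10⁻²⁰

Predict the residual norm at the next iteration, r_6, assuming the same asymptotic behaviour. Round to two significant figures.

First estimate the order: p ≈ ln(r_5/r_4) / ln(r_4/r_3) = ln(4.5239×10⁻²⁰/1.9518×10⁻¹⁰)/ln(1.9518×10⁻¹⁰/1.2820×10⁻⁵) = ln(2.31781e-10)/ln(1.52246e-05) ≈ 2.0000.
Then r_6 ≈ r_5·(r_5/r_4)^p = 4.5239×10⁻²⁰·(2.31781e-10)^2.0000 = 4.5239×10⁻²⁰·5.37224e-20 ≈ 2.43e-39.

2.4e-39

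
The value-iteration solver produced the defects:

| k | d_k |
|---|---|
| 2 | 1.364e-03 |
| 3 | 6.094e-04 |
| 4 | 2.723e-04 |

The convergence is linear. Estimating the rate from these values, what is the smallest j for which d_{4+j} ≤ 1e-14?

30

Rate ρ ≈ d_4/d_3 = 2.723e-04/6.094e-04 = 0.4468.
After j more steps, d_{4+j} ≈ 2.723e-04·ρ^j; need ρ^j ≤ 1e-14/2.723e-04 = 3.67242e-11.
j ≥ ln(3.67242e-11)/ln(0.4468) = -24.0276/-0.80564 = 29.824.
So 30 more iterations are needed.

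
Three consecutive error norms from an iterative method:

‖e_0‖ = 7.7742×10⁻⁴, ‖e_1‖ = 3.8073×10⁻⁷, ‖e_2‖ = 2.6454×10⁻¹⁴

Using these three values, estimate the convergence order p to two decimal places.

p ≈ ln(‖e_2‖/‖e_1‖) / ln(‖e_1‖/‖e_0‖)
  = ln(2.6454×10⁻¹⁴/3.8073×10⁻⁷) / ln(3.8073×10⁻⁷/7.7742×10⁻⁴)
  = ln(6.94823e-08) / ln(0.000489735)
  = -16.48219 / -7.62165 ≈ 2.16255

2.16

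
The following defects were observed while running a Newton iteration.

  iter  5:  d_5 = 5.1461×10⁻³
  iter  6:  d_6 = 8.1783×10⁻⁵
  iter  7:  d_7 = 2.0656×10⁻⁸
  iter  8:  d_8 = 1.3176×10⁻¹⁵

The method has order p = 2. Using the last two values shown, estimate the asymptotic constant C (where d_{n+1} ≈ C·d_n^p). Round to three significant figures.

C ≈ d_8 / d_7^2
  = 1.3176×10⁻¹⁵ / (2.0656×10⁻⁸)^2
  = 1.3176×10⁻¹⁵ / 4.2667e-16 ≈ 3.0881

3.09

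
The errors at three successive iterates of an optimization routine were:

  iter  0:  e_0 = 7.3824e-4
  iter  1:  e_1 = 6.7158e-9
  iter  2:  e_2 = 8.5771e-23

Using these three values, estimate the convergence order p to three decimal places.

p ≈ ln(e_2/e_1) / ln(e_1/e_0)
  = ln(8.5771e-23/6.7158e-9) / ln(6.7158e-9/7.3824e-4)
  = ln(1.27715e-14) / ln(9.09704e-06)
  = -31.991560 / -11.607561 ≈ 2.756097

2.756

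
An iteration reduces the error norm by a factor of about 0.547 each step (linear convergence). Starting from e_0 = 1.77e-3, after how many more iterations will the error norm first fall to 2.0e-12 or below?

35

After k steps, e_k ≈ 1.77e-3·0.547^k.
Need 0.547^k ≤ 2.0e-12/1.77e-3 = 1.12994e-09.
k ≥ ln(1.12994e-09)/ln(0.547) = -20.6011/-0.60331 = 34.147.
Smallest integer k = 35.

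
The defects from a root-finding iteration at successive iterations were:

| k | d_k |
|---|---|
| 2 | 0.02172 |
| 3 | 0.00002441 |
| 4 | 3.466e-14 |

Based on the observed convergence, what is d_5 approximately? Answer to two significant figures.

First estimate the order: p ≈ ln(d_4/d_3) / ln(d_3/d_2) = ln(3.466e-14/0.00002441)/ln(0.00002441/0.02172) = ln(1.41991e-09)/ln(0.00112385) ≈ 3.0000.
Then d_5 ≈ d_4·(d_4/d_3)^p = 3.466e-14·(1.41991e-09)^3.0000 = 3.466e-14·2.86274e-27 ≈ 9.922e-41.

9.9e-41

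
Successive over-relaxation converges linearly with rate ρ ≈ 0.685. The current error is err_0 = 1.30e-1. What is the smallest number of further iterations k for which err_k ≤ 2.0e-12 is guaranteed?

After k steps, err_k ≈ 1.30e-1·0.685^k.
Need 0.685^k ≤ 2.0e-12/1.30e-1 = 1.53846e-11.
k ≥ ln(1.53846e-11)/ln(0.685) = -24.8977/-0.37834 = 65.808.
Smallest integer k = 66.

66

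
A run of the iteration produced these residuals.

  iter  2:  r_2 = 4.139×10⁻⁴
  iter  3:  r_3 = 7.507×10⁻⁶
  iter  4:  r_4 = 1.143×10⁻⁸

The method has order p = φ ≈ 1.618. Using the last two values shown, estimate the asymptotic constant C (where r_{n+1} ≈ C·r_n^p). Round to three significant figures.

2.24

C ≈ r_4 / r_3^1.618
  = 1.143×10⁻⁸ / (7.507×10⁻⁶)^1.618
  = 1.143×10⁻⁸ / 5.11099e-09 ≈ 2.2364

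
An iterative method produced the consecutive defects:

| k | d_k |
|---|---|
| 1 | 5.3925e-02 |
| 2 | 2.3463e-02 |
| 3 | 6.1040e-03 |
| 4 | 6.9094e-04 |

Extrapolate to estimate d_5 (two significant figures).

First estimate the order: p ≈ ln(d_4/d_3) / ln(d_3/d_2) = ln(6.9094e-04/6.1040e-03)/ln(6.1040e-03/2.3463e-02) = ln(0.113195)/ln(0.260154) ≈ 1.6180.
Then d_5 ≈ d_4·(d_4/d_3)^p = 6.9094e-04·(0.113195)^1.6180 = 6.9094e-04·0.0294505 ≈ 2.035e-05.

2.0e-5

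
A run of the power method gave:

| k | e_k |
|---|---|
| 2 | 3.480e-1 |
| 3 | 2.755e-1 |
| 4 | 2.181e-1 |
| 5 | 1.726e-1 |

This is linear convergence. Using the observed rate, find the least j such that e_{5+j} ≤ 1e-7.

Rate ρ ≈ e_5/e_4 = 1.726e-1/2.181e-1 = 0.7914.
After j more steps, e_{5+j} ≈ 1.726e-1·ρ^j; need ρ^j ≤ 1e-7/1.726e-1 = 5.79374e-07.
j ≥ ln(5.79374e-07)/ln(0.7914) = -14.3613/-0.23395 = 61.386.
So 62 more iterations are needed.

62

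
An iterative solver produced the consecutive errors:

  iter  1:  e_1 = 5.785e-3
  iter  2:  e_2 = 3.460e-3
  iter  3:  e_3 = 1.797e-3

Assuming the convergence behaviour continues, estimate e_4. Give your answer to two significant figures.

First estimate the order: p ≈ ln(e_3/e_2) / ln(e_2/e_1) = ln(1.797e-3/3.460e-3)/ln(3.460e-3/5.785e-3) = ln(0.519364)/ln(0.598099) ≈ 1.2746.
Then e_4 ≈ e_3·(e_3/e_2)^p = 1.797e-3·(0.519364)^1.2746 = 1.797e-3·0.433851 ≈ 0.0007796.

7.8e-4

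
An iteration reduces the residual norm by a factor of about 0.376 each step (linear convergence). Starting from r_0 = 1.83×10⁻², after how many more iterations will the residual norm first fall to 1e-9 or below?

18

After k steps, r_k ≈ 1.83×10⁻²·0.376^k.
Need 0.376^k ≤ 1e-9/1.83×10⁻² = 5.46448e-08.
k ≥ ln(5.46448e-08)/ln(0.376) = -16.7224/-0.97817 = 17.096.
Smallest integer k = 18.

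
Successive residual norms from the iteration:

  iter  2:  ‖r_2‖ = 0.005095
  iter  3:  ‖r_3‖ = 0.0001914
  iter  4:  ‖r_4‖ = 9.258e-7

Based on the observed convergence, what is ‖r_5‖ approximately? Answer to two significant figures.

First estimate the order: p ≈ ln(‖r_4‖/‖r_3‖) / ln(‖r_3‖/‖r_2‖) = ln(9.258e-7/0.0001914)/ln(0.0001914/0.005095) = ln(0.00483699)/ln(0.0375662) ≈ 1.6246.
Then ‖r_5‖ ≈ ‖r_4‖·(‖r_4‖/‖r_3‖)^p = 9.258e-7·(0.00483699)^1.6246 = 9.258e-7·0.000173125 ≈ 1.603e-10.

1.6e-10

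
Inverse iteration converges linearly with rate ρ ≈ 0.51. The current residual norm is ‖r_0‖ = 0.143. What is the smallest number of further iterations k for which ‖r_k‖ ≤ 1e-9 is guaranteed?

After k steps, ‖r_k‖ ≈ 0.143·0.51^k.
Need 0.51^k ≤ 1e-9/0.143 = 6.99301e-09.
k ≥ ln(6.99301e-09)/ln(0.51) = -18.7784/-0.67334 = 27.888.
Smallest integer k = 28.

28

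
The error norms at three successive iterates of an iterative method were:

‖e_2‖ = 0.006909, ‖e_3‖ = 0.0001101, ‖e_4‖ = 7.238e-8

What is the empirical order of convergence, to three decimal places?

p ≈ ln(‖e_4‖/‖e_3‖) / ln(‖e_3‖/‖e_2‖)
  = ln(7.238e-8/0.0001101) / ln(0.0001101/0.006909)
  = ln(0.000657402) / ln(0.0159357)
  = -7.327215 / -4.139193 ≈ 1.770204

1.770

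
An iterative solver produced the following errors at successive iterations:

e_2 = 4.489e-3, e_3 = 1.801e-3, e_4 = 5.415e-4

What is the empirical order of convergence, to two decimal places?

p ≈ ln(e_4/e_3) / ln(e_3/e_2)
  = ln(5.415e-4/1.801e-3) / ln(1.801e-3/4.489e-3)
  = ln(0.300666) / ln(0.401203)
  = -1.20176 / -0.91329 ≈ 1.31586

1.32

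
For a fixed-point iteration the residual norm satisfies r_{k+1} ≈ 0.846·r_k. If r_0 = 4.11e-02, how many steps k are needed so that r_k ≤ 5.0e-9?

96

After k steps, r_k ≈ 4.11e-02·0.846^k.
Need 0.846^k ≤ 5.0e-9/4.11e-02 = 1.21655e-07.
k ≥ ln(1.21655e-07)/ln(0.846) = -15.9221/-0.16724 = 95.205.
Smallest integer k = 96.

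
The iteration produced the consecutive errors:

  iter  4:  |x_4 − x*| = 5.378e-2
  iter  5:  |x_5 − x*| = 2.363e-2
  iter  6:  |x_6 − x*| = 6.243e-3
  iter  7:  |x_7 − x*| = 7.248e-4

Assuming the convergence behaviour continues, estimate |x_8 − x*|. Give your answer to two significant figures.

First estimate the order: p ≈ ln(|x_7 − x*|/|x_6 − x*|) / ln(|x_6 − x*|/|x_5 − x*|) = ln(7.248e-4/6.243e-3)/ln(6.243e-3/2.363e-2) = ln(0.116098)/ln(0.264198) ≈ 1.6178.
Then |x_8 − x*| ≈ |x_7 − x*|·(|x_7 − x*|/|x_6 − x*|)^p = 7.248e-4·(0.116098)^1.6178 = 7.248e-4·0.0306954 ≈ 2.225e-05.

2.2e-5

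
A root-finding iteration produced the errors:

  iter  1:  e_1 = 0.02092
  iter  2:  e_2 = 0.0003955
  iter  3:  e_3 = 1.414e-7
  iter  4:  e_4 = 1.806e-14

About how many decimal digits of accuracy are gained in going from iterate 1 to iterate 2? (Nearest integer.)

Digits gained ≈ log₁₀(e_1/e_2) = log₁₀(0.02092/0.0003955) = log₁₀(52.8951) ≈ 1.723.

2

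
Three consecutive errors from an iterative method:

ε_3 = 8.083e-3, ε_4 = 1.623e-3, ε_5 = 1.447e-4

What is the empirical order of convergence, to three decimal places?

p ≈ ln(ε_5/ε_4) / ln(ε_4/ε_3)
  = ln(1.447e-4/1.623e-3) / ln(1.623e-3/8.083e-3)
  = ln(0.0891559) / ln(0.200792)
  = -2.417369 / -1.605486 ≈ 1.505693

1.506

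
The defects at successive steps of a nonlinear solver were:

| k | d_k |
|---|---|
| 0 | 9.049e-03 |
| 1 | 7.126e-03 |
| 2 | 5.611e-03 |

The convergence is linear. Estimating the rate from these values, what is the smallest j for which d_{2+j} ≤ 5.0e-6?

Rate ρ ≈ d_2/d_1 = 5.611e-03/7.126e-03 = 0.7874.
After j more steps, d_{2+j} ≈ 5.611e-03·ρ^j; need ρ^j ≤ 5.0e-6/5.611e-03 = 0.000891107.
j ≥ ln(0.000891107)/ln(0.7874) = -7.0230/-0.23902 = 29.382.
So 30 more iterations are needed.

30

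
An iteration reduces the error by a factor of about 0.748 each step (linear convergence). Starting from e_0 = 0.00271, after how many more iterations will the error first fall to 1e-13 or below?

83

After k steps, e_k ≈ 0.00271·0.748^k.
Need 0.748^k ≤ 1e-13/0.00271 = 3.69004e-11.
k ≥ ln(3.69004e-11)/ln(0.748) = -24.0228/-0.29035 = 82.737.
Smallest integer k = 83.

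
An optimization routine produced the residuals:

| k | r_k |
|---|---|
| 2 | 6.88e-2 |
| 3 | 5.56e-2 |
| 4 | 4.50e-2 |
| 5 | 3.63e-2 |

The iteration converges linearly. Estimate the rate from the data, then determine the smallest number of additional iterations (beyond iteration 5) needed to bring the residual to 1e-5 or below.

Rate ρ ≈ r_5/r_4 = 3.63e-2/4.50e-2 = 0.8067.
After j more steps, r_{5+j} ≈ 3.63e-2·ρ^j; need ρ^j ≤ 1e-5/3.63e-2 = 0.000275482.
j ≥ ln(0.000275482)/ln(0.8067) = -8.1970/-0.21480 = 38.161.
So 39 more iterations are needed.

39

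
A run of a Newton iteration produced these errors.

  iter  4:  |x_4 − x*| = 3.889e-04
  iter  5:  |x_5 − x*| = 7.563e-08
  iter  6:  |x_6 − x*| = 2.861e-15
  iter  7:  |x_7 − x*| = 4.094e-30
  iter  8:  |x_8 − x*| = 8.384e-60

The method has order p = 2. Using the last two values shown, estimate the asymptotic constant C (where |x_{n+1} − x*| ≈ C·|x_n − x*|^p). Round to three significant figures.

C ≈ |x_8 − x*| / |x_7 − x*|^2
  = 8.384e-60 / (4.094e-30)^2
  = 8.384e-60 / 1.67608e-59 ≈ 0.50021

0.500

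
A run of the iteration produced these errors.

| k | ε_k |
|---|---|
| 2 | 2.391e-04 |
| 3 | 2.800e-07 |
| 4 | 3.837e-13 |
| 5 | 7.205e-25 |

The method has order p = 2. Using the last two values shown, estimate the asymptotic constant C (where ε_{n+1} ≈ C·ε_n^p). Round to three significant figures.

4.89

C ≈ ε_5 / ε_4^2
  = 7.205e-25 / (3.837e-13)^2
  = 7.205e-25 / 1.47226e-25 ≈ 4.8938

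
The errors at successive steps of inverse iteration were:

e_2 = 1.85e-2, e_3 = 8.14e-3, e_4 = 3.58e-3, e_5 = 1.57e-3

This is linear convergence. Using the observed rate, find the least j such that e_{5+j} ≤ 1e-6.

Rate ρ ≈ e_5/e_4 = 1.57e-3/3.58e-3 = 0.4385.
After j more steps, e_{5+j} ≈ 1.57e-3·ρ^j; need ρ^j ≤ 1e-6/1.57e-3 = 0.000636943.
j ≥ ln(0.000636943)/ln(0.4385) = -7.3588/-0.82440 = 8.926.
So 9 more iterations are needed.

9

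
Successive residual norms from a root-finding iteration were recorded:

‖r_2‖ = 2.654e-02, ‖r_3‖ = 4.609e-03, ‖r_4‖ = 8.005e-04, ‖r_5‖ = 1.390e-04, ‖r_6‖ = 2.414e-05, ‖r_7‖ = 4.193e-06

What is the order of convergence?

Consecutive ratios: ‖r_7‖/‖r_6‖ = 4.193e-06/2.414e-05 = 0.173695, ‖r_6‖/‖r_5‖ = 2.414e-05/1.390e-04 = 0.173669.
p ≈ ln(0.173695)/ln(0.173669) = -1.7505/-1.7506 ≈ 1.00.
So the convergence is linear (order 1).

1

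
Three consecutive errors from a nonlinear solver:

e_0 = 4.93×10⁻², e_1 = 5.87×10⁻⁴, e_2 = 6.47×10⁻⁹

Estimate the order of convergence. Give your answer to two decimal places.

p ≈ ln(e_2/e_1) / ln(e_1/e_0)
  = ln(6.47×10⁻⁹/5.87×10⁻⁴) / ln(5.87×10⁻⁴/4.93×10⁻²)
  = ln(1.10221e-05) / ln(0.0119067)
  = -11.41561 / -4.43065 ≈ 2.57651

2.58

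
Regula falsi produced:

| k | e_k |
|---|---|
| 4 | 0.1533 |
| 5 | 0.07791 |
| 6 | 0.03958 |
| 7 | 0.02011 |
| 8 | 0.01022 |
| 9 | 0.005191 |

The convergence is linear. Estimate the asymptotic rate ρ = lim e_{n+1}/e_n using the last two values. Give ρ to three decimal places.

ρ ≈ e_9/e_8 = 0.005191/0.01022 = 0.50793

0.508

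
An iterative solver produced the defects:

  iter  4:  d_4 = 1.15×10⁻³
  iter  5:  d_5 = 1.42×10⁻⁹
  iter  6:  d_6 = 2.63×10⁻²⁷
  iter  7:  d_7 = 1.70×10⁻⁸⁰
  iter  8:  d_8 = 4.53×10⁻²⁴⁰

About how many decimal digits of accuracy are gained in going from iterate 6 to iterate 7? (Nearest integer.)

53

Digits gained ≈ log₁₀(d_6/d_7) = log₁₀(2.63×10⁻²⁷/1.70×10⁻⁸⁰) = log₁₀(1.54706e+53) ≈ 53.190.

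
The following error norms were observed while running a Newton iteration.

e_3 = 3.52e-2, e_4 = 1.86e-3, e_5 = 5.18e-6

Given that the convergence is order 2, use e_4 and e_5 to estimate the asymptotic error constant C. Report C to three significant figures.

C ≈ e_5 / e_4^2
  = 5.18e-6 / (1.86e-3)^2
  = 5.18e-6 / 3.4596e-06 ≈ 1.4973

1.50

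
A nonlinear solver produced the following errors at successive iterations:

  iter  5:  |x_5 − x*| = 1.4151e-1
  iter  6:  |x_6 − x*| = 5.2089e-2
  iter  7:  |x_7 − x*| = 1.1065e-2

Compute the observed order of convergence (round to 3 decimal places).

1.550

p ≈ ln(|x_7 − x*|/|x_6 − x*|) / ln(|x_6 − x*|/|x_5 − x*|)
  = ln(1.1065e-2/5.2089e-2) / ln(5.2089e-2/1.4151e-1)
  = ln(0.212425) / ln(0.368094)
  = -1.549166 / -0.999417 ≈ 1.550070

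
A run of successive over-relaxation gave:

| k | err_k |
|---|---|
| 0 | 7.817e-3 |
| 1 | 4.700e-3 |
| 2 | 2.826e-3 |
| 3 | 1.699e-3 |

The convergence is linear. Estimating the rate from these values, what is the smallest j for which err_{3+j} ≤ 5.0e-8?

21

Rate ρ ≈ err_3/err_2 = 1.699e-3/2.826e-3 = 0.6012.
After j more steps, err_{3+j} ≈ 1.699e-3·ρ^j; need ρ^j ≤ 5.0e-8/1.699e-3 = 2.94291e-05.
j ≥ ln(2.94291e-05)/ln(0.6012) = -10.4335/-0.50883 = 20.505.
So 21 more iterations are needed.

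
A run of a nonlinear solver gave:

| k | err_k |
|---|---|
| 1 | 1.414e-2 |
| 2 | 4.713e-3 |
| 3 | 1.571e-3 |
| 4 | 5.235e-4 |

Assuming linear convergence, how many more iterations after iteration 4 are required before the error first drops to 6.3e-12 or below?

Rate ρ ≈ err_4/err_3 = 5.235e-4/1.571e-3 = 0.3332.
After j more steps, err_{4+j} ≈ 5.235e-4·ρ^j; need ρ^j ≤ 6.3e-12/5.235e-4 = 1.20344e-08.
j ≥ ln(1.20344e-08)/ln(0.3332) = -18.2355/-1.09901 = 16.593.
So 17 more iterations are needed.

17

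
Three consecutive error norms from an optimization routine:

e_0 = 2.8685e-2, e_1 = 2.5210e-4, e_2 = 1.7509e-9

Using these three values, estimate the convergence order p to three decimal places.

2.509

p ≈ ln(e_2/e_1) / ln(e_1/e_0)
  = ln(1.7509e-9/2.5210e-4) / ln(2.5210e-4/2.8685e-2)
  = ln(6.94526e-06) / ln(0.00878857)
  = -11.877451 / -4.734303 ≈ 2.508807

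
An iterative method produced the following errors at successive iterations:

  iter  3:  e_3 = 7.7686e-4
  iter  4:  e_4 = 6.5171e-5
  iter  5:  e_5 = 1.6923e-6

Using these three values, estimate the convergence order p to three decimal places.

1.473

p ≈ ln(e_5/e_4) / ln(e_4/e_3)
  = ln(1.6923e-6/6.5171e-5) / ln(6.5171e-5/7.7686e-4)
  = ln(0.0259671) / ln(0.0838903)
  = -3.650925 / -2.478245 ≈ 1.473190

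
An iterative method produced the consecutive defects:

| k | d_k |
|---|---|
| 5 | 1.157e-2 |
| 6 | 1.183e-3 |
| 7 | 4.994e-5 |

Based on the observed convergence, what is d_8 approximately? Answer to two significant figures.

First estimate the order: p ≈ ln(d_7/d_6) / ln(d_6/d_5) = ln(4.994e-5/1.183e-3)/ln(1.183e-3/1.157e-2) = ln(0.0422147)/ln(0.102247) ≈ 1.3879.
Then d_8 ≈ d_7·(d_7/d_6)^p = 4.994e-5·(0.0422147)^1.3879 = 4.994e-5·0.0123675 ≈ 6.176e-07.

6.2e-7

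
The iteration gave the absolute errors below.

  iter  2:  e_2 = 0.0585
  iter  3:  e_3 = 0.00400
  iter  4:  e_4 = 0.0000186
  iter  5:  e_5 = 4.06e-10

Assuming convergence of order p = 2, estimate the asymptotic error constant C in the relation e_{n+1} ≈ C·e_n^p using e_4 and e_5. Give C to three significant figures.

1.17

C ≈ e_5 / e_4^2
  = 4.06e-10 / (0.0000186)^2
  = 4.06e-10 / 3.4596e-10 ≈ 1.1735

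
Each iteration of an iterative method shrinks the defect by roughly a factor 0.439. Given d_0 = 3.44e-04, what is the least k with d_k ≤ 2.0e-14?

29

After k steps, d_k ≈ 3.44e-04·0.439^k.
Need 0.439^k ≤ 2.0e-14/3.44e-04 = 5.81395e-11.
k ≥ ln(5.81395e-11)/ln(0.439) = -23.5682/-0.82326 = 28.628.
Smallest integer k = 29.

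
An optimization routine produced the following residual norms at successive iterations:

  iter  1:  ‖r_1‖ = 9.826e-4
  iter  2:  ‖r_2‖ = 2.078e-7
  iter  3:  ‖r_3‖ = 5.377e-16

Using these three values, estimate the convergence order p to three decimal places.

2.337

p ≈ ln(‖r_3‖/‖r_2‖) / ln(‖r_2‖/‖r_1‖)
  = ln(5.377e-16/2.078e-7) / ln(2.078e-7/9.826e-4)
  = ln(2.58758e-09) / ln(0.00021148)
  = -19.772543 / -8.461380 ≈ 2.336799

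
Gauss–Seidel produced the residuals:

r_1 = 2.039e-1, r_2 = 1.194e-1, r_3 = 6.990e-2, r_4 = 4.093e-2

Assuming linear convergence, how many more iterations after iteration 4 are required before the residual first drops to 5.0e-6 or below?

Rate ρ ≈ r_4/r_3 = 4.093e-2/6.990e-2 = 0.5856.
After j more steps, r_{4+j} ≈ 4.093e-2·ρ^j; need ρ^j ≤ 5.0e-6/4.093e-2 = 0.00012216.
j ≥ ln(0.00012216)/ln(0.5856) = -9.0102/-0.53512 = 16.838.
So 17 more iterations are needed.

17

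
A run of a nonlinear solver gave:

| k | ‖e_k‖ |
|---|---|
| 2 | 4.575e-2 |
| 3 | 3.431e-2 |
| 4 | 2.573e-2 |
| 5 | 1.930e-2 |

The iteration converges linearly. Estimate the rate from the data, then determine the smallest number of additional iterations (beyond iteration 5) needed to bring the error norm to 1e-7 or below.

43

Rate ρ ≈ ‖e_5‖/‖e_4‖ = 1.930e-2/2.573e-2 = 0.7501.
After j more steps, ‖e_{5+j}‖ ≈ 1.930e-2·ρ^j; need ρ^j ≤ 1e-7/1.930e-2 = 5.18135e-06.
j ≥ ln(5.18135e-06)/ln(0.7501) = -12.1704/-0.28755 = 42.324.
So 43 more iterations are needed.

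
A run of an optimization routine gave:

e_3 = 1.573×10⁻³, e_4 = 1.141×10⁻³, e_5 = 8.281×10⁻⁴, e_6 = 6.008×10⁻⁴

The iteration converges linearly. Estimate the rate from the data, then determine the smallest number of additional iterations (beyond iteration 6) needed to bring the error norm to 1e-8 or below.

Rate ρ ≈ e_6/e_5 = 6.008×10⁻⁴/8.281×10⁻⁴ = 0.7255.
After j more steps, e_{6+j} ≈ 6.008×10⁻⁴·ρ^j; need ρ^j ≤ 1e-8/6.008×10⁻⁴ = 1.66445e-05.
j ≥ ln(1.66445e-05)/ln(0.7255) = -11.0034/-0.32089 = 34.290.
So 35 more iterations are needed.

35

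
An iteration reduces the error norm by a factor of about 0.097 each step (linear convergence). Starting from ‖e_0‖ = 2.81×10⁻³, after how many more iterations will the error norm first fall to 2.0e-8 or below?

6

After k steps, ‖e_k‖ ≈ 2.81×10⁻³·0.097^k.
Need 0.097^k ≤ 2.0e-8/2.81×10⁻³ = 7.11744e-06.
k ≥ ln(7.11744e-06)/ln(0.097) = -11.8530/-2.33304 = 5.080.
Smallest integer k = 6.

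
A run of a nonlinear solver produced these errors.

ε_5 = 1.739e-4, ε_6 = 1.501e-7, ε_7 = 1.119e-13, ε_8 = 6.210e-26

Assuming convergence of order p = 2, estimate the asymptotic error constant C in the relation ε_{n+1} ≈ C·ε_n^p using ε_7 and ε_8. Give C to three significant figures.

4.96

C ≈ ε_8 / ε_7^2
  = 6.210e-26 / (1.119e-13)^2
  = 6.210e-26 / 1.25216e-26 ≈ 4.9594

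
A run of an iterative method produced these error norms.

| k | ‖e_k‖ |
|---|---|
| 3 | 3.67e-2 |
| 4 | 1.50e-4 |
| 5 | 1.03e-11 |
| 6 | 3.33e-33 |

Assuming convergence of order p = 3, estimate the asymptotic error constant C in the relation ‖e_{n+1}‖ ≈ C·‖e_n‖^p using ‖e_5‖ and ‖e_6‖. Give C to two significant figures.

C ≈ ‖e_6‖ / ‖e_5‖^3
  = 3.33e-33 / (1.03e-11)^3
  = 3.33e-33 / 1.09273e-33 ≈ 3.0474

3.0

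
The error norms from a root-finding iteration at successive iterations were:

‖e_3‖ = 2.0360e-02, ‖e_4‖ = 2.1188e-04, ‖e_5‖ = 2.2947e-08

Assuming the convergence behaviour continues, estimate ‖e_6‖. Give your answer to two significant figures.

2.7e-16

First estimate the order: p ≈ ln(‖e_5‖/‖e_4‖) / ln(‖e_4‖/‖e_3‖) = ln(2.2947e-08/2.1188e-04)/ln(2.1188e-04/2.0360e-02) = ln(0.000108302)/ln(0.0104067) ≈ 2.0000.
Then ‖e_6‖ ≈ ‖e_5‖·(‖e_5‖/‖e_4‖)^p = 2.2947e-08·(0.000108302)^2.0000 = 2.2947e-08·1.17293e-08 ≈ 2.692e-16.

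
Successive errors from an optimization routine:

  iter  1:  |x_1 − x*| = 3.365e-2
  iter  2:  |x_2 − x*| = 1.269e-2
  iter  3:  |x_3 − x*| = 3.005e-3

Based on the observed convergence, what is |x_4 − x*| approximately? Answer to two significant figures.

3.6e-4

First estimate the order: p ≈ ln(|x_3 − x*|/|x_2 − x*|) / ln(|x_2 − x*|/|x_1 − x*|) = ln(3.005e-3/1.269e-2)/ln(1.269e-2/3.365e-2) = ln(0.236801)/ln(0.377117) ≈ 1.4772.
Then |x_4 − x*| ≈ |x_3 − x*|·(|x_3 − x*|/|x_2 − x*|)^p = 3.005e-3·(0.236801)^1.4772 = 3.005e-3·0.11908 ≈ 0.0003578.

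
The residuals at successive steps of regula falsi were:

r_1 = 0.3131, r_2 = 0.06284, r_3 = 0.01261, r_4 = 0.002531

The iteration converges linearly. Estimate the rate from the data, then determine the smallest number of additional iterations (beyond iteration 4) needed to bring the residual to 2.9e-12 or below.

Rate ρ ≈ r_4/r_3 = 0.002531/0.01261 = 0.2007.
After j more steps, r_{4+j} ≈ 0.002531·ρ^j; need ρ^j ≤ 2.9e-12/0.002531 = 1.14579e-09.
j ≥ ln(1.14579e-09)/ln(0.2007) = -20.5872/-1.60594 = 12.819.
So 13 more iterations are needed.

13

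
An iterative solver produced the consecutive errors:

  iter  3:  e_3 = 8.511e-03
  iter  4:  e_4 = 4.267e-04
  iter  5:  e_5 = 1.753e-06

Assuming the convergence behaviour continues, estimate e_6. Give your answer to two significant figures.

First estimate the order: p ≈ ln(e_5/e_4) / ln(e_4/e_3) = ln(1.753e-06/4.267e-04)/ln(4.267e-04/8.511e-03) = ln(0.00410827)/ln(0.0501351) ≈ 1.8358.
Then e_6 ≈ e_5·(e_5/e_4)^p = 1.753e-06·(0.00410827)^1.8358 = 1.753e-06·4.16059e-05 ≈ 7.294e-11.

7.3e-11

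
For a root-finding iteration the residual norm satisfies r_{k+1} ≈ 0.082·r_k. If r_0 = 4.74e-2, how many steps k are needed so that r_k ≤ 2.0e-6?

5

After k steps, r_k ≈ 4.74e-2·0.082^k.
Need 0.082^k ≤ 2.0e-6/4.74e-2 = 4.21941e-05.
k ≥ ln(4.21941e-05)/ln(0.082) = -10.0732/-2.50104 = 4.028.
Smallest integer k = 5.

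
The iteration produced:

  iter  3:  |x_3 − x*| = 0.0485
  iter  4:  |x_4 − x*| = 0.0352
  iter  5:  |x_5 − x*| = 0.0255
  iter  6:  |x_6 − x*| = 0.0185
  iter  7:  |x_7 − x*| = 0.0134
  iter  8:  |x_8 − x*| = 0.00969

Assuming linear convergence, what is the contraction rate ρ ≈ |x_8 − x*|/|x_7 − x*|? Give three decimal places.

0.723

ρ ≈ |x_8 − x*|/|x_7 − x*| = 0.00969/0.0134 = 0.72313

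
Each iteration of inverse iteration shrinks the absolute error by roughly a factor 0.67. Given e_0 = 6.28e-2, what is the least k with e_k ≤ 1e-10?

After k steps, e_k ≈ 6.28e-2·0.67^k.
Need 0.67^k ≤ 1e-10/6.28e-2 = 1.59236e-09.
k ≥ ln(1.59236e-09)/ln(0.67) = -20.2580/-0.40048 = 50.584.
Smallest integer k = 51.

51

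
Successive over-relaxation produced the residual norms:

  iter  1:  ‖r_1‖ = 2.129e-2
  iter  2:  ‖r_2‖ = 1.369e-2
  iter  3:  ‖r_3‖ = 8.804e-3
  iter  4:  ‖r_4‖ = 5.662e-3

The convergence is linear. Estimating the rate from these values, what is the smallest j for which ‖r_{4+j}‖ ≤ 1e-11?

Rate ρ ≈ ‖r_4‖/‖r_3‖ = 5.662e-3/8.804e-3 = 0.6431.
After j more steps, ‖r_{4+j}‖ ≈ 5.662e-3·ρ^j; need ρ^j ≤ 1e-11/5.662e-3 = 1.76616e-09.
j ≥ ln(1.76616e-09)/ln(0.6431) = -20.1545/-0.44146 = 45.654.
So 46 more iterations are needed.

46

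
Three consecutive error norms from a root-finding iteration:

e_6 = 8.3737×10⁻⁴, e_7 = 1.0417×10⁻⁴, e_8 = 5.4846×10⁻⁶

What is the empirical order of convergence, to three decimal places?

p ≈ ln(e_8/e_7) / ln(e_7/e_6)
  = ln(5.4846×10⁻⁶/1.0417×10⁻⁴) / ln(1.0417×10⁻⁴/8.3737×10⁻⁴)
  = ln(0.0526505) / ln(0.124401)
  = -2.944080 / -2.084245 ≈ 1.412540

1.413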